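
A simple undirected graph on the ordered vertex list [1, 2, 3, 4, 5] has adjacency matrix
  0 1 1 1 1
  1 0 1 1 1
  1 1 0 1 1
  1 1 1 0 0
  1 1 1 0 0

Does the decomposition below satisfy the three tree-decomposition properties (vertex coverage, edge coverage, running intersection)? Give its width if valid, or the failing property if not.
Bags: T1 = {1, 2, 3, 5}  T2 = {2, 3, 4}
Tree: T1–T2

No — edge (1,4) lies in no bag.

A tree decomposition must satisfy three properties: every vertex lies in some bag; for every edge, both endpoints lie together in some bag; and for every vertex, the bags containing it form a connected subtree. Here edge (1,4) lies in no bag, so the decomposition is invalid.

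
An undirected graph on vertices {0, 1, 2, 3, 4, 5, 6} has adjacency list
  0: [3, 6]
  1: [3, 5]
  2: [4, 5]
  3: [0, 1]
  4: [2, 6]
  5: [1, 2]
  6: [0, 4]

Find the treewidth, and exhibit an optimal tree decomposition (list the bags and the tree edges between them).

Each bag holds 3 vertices, so the decomposition has width 2, which upper-bounds the treewidth. The edges 5–1–3–0–6–4–2–5 form a cycle, so G is not a tree and its treewidth is at least 2. Therefore the treewidth is 2.

Treewidth 2.
One such decomposition:
Bags: B1 = {1, 3, 5}  B2 = {0, 3, 5}  B3 = {0, 5, 6}  B4 = {4, 5, 6}  B5 = {2, 4, 5}
Tree: B1–B2, B2–B3, B3–B4, B4–B5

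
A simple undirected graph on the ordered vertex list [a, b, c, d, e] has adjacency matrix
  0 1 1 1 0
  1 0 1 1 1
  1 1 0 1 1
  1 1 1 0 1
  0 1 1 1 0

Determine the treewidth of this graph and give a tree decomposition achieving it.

Treewidth 3.
One such decomposition:
Bags: B1 = {a, b, c, d}  B2 = {b, c, d, e}
Tree: B1–B2

Every bag has size at most 4, so the width is 4 − 1 = 3 and tw(G) ≤ 3. Conversely, {b, c, d, e} is a clique of size 4, and the vertices of any clique must share a bag in every tree decomposition; so some bag has ≥ 4 vertices and tw(G) ≥ 3. Therefore the treewidth is 3.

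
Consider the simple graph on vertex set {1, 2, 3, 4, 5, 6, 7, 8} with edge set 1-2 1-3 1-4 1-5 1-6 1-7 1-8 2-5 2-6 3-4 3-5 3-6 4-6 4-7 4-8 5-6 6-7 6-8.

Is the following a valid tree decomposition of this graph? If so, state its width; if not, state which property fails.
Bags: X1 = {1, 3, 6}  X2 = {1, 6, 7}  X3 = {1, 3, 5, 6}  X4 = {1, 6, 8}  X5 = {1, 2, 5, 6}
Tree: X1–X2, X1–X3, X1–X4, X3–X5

No — vertex 4 appears in no bag.

A tree decomposition must satisfy three properties: every vertex lies in some bag; for every edge, both endpoints lie together in some bag; and for every vertex, the bags containing it form a connected subtree. Here vertex 4 appears in no bag, so the decomposition is invalid.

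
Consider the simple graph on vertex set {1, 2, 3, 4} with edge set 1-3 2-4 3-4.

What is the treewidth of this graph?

A width-1 tree decomposition is:
Bags: B1 = {2, 4}  B2 = {3, 4}  B3 = {1, 3}
Tree: B1–B2, B2–B3
Every bag has size at most 2, so the width is 2 − 1 = 1 and tw(G) ≤ 1. G has an edge, so its treewidth is at least 1. Hence tw(G) = 1 exactly.

1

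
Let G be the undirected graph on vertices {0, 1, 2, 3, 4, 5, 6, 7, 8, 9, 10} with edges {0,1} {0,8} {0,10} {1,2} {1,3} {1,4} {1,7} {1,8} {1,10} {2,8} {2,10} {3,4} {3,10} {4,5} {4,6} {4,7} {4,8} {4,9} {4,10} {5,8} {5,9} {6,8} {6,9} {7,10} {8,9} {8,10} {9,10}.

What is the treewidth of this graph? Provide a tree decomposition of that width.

Every bag has size at most 4, so the width is 4 − 1 = 3 and tw(G) ≤ 3. On the other hand G contains the 4-clique {0, 1, 8, 10}. A clique must lie in a single bag of any decomposition, so no decomposition can have width below 3. Therefore the treewidth is 3.

Treewidth 3.
One such decomposition:
Bags: B1 = {4, 8, 9, 10}  B2 = {1, 4, 8, 10}  B3 = {0, 1, 8, 10}  B4 = {1, 4, 7, 10}  B5 = {1, 3, 4, 10}  B6 = {1, 2, 8, 10}  B7 = {4, 6, 8, 9}  B8 = {4, 5, 8, 9}
Tree: B1–B2, B2–B3, B2–B4, B2–B5, B2–B6, B1–B7, B1–B8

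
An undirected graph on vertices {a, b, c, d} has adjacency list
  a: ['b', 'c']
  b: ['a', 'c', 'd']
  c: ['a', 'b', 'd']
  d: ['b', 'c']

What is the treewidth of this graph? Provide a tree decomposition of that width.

Treewidth 2.
One such decomposition:
Bags: B1 = {b, c, d}  B2 = {a, b, c}
Tree: B1–B2

Every bag has size at most 3, so the width is 3 − 1 = 2 and tw(G) ≤ 2. Conversely, {b, c, d} is a clique of size 3, and the vertices of any clique must share a bag in every tree decomposition; so some bag has ≥ 3 vertices and tw(G) ≥ 2. Hence tw(G) = 2 exactly.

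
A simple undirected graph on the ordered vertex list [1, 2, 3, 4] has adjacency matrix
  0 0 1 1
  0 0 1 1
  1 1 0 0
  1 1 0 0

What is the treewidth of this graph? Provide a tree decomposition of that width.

The largest bag has 3 vertices, giving width 2; this decomposition certifies tw(G) ≤ 2. The edges 3–1–4–2–3 form a cycle, so G is not a tree and its treewidth is at least 2. Therefore the treewidth is 2.

Treewidth 2.
One such decomposition:
Bags: B1 = {1, 3, 4}  B2 = {2, 3, 4}
Tree: B1–B2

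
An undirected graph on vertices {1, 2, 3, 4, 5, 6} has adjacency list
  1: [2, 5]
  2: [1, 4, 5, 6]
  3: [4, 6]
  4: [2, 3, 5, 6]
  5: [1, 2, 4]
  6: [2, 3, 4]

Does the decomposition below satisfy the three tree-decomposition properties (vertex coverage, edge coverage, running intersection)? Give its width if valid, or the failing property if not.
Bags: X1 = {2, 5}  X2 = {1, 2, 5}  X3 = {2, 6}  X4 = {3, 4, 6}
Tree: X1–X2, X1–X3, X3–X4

A tree decomposition must satisfy three properties: every vertex lies in some bag; for every edge, both endpoints lie together in some bag; and for every vertex, the bags containing it form a connected subtree. Here edge (4,2) lies in no bag, so the decomposition is invalid.

No — edge (4,2) lies in no bag.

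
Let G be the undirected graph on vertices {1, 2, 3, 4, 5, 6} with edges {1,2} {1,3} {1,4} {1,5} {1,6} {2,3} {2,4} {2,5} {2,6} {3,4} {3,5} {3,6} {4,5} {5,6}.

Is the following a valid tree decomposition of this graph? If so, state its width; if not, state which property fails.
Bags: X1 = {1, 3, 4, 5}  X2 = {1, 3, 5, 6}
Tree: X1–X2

No — vertex 2 appears in no bag.

A tree decomposition must satisfy three properties: every vertex lies in some bag; for every edge, both endpoints lie together in some bag; and for every vertex, the bags containing it form a connected subtree. Here vertex 2 appears in no bag, so the decomposition is invalid.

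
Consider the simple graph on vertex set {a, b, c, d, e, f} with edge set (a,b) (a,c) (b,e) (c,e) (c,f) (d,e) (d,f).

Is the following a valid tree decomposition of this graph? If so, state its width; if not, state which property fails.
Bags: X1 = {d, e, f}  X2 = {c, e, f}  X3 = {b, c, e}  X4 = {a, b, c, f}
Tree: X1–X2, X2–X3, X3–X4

A tree decomposition must satisfy three properties: every vertex lies in some bag; for every edge, both endpoints lie together in some bag; and for every vertex, the bags containing it form a connected subtree. Here bags containing vertex f are not connected in the tree, so the decomposition is invalid.

No — bags containing vertex f are not connected in the tree.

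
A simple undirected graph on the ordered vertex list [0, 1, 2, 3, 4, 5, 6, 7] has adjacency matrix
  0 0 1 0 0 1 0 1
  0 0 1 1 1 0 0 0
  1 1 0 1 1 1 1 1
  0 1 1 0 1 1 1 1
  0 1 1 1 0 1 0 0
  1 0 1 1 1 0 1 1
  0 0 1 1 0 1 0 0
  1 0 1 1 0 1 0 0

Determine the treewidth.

A width-3 tree decomposition is:
Bags: B1 = {0, 2, 5, 7}  B2 = {2, 3, 5, 7}  B3 = {2, 3, 5, 6}  B4 = {2, 3, 4, 5}  B5 = {1, 2, 3, 4}
Tree: B1–B2, B2–B3, B3–B4, B4–B5
The largest bag has 4 vertices, giving width 3; this decomposition certifies tw(G) ≤ 3. Conversely, {0, 2, 5, 7} is a clique of size 4, and the vertices of any clique must share a bag in every tree decomposition; so some bag has ≥ 4 vertices and tw(G) ≥ 3. Hence tw(G) = 3 exactly.

3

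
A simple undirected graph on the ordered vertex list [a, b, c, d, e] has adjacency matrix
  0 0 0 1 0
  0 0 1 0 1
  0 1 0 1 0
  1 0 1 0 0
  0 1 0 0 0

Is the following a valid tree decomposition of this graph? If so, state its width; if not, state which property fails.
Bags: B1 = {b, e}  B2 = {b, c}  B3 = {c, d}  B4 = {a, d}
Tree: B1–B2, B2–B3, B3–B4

Checking the three conditions: (i) the bags cover all of {a, b, c, d, e}; (ii) for each edge, some bag contains both endpoints; (iii) the bags containing any fixed vertex form a subtree. All hold, so the decomposition is valid with width 2 − 1 = 1.

Yes; width 1.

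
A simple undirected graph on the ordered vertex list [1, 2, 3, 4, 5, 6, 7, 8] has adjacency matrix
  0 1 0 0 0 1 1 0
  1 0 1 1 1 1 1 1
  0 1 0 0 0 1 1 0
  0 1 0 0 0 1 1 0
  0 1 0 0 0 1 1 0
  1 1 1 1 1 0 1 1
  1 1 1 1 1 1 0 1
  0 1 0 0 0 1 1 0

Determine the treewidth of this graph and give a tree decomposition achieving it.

Each bag holds 4 vertices, so the decomposition has width 3, which upper-bounds the treewidth. On the other hand G contains the 4-clique {1, 2, 6, 7}. A clique must lie in a single bag of any decomposition, so no decomposition can have width below 3. Combining the bounds, tw(G) = 3.

Treewidth 3.
Bags: B1 = {2, 3, 6, 7}  B2 = {1, 2, 6, 7}  B3 = {2, 6, 7, 8}  B4 = {2, 5, 6, 7}  B5 = {2, 4, 6, 7}
Tree: B1–B2, B2–B3, B2–B4, B4–B5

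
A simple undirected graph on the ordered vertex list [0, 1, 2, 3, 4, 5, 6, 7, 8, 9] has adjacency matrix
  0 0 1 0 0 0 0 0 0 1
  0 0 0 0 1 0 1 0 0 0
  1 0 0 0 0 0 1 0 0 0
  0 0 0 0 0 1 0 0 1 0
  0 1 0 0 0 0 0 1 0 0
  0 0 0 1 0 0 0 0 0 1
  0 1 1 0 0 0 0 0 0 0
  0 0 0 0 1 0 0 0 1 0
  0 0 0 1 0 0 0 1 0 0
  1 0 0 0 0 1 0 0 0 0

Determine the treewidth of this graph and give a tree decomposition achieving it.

The largest bag has 3 vertices, giving width 2; this decomposition certifies tw(G) ≤ 2. The edges 8–3–5–9–0–2–6–1–4–7–8 form a cycle, so G is not a tree and its treewidth is at least 2. Hence tw(G) = 2 exactly.

Treewidth 2.
One optimal decomposition is:
Bags: B1 = {3, 5, 8}  B2 = {5, 8, 9}  B3 = {0, 8, 9}  B4 = {0, 2, 8}  B5 = {2, 6, 8}  B6 = {1, 6, 8}  B7 = {1, 4, 8}  B8 = {4, 7, 8}
Tree: B1–B2, B2–B3, B3–B4, B4–B5, B5–B6, B6–B7, B7–B8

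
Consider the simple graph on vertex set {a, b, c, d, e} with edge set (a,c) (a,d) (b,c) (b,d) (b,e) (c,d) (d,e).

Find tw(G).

2

A width-2 tree decomposition is:
Bags: B1 = {b, c, d}  B2 = {a, c, d}  B3 = {b, d, e}
Tree: B1–B2, B1–B3
Each bag holds 3 vertices, so the decomposition has width 2, which upper-bounds the treewidth. On the other hand G contains the 3-clique {b, d, e}. A clique must lie in a single bag of any decomposition, so no decomposition can have width below 2. The upper and lower bounds meet at 2, so that is the treewidth.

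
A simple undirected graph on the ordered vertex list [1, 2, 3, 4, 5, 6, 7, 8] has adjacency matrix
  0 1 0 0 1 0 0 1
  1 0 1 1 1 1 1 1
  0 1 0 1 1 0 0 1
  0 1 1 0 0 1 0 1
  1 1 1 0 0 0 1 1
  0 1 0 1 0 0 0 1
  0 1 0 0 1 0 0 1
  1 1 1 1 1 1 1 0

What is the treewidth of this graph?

3

A width-3 tree decomposition is:
Bags: B1 = {2, 3, 4, 8}  B2 = {2, 3, 5, 8}  B3 = {2, 4, 6, 8}  B4 = {2, 5, 7, 8}  B5 = {1, 2, 5, 8}
Tree: B1–B2, B1–B3, B2–B4, B2–B5
Every bag has size at most 4, so the width is 4 − 1 = 3 and tw(G) ≤ 3. On the other hand G contains the 4-clique {2, 3, 4, 8}. A clique must lie in a single bag of any decomposition, so no decomposition can have width below 3. Hence tw(G) = 3 exactly.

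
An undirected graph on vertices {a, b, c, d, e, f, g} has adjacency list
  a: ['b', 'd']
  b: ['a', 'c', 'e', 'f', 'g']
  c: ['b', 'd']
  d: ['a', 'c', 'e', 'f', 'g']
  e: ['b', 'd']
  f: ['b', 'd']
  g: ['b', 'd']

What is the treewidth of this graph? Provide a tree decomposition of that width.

Treewidth 2.
Bags: B1 = {b, c, d}  B2 = {b, d, e}  B3 = {a, b, d}  B4 = {b, d, f}  B5 = {b, d, g}
Tree: B1–B2, B2–B3, B3–B4, B4–B5

The largest bag has 3 vertices, giving width 2; this decomposition certifies tw(G) ≤ 2. Since b–c–d–e–b is a cycle in G, G is not acyclic. Forests are exactly the graphs of treewidth ≤ 1, so tw(G) ≥ 2. Combining the bounds, tw(G) = 2.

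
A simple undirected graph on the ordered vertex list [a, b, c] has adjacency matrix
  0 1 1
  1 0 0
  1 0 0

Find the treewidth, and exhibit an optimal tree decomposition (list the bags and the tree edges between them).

Treewidth 1.
One such decomposition:
Bags: B1 = {a, b}  B2 = {a, c}
Tree: B1–B2

Each bag holds 2 vertices, so the decomposition has width 1, which upper-bounds the treewidth. G has an edge, so its treewidth is at least 1. Combining the bounds, tw(G) = 1.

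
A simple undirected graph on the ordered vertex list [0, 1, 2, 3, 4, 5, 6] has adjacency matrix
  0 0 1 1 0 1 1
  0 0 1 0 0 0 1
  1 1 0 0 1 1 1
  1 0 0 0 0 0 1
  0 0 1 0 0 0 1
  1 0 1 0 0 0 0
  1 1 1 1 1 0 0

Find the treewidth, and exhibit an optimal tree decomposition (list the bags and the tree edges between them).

Treewidth 2.
One optimal decomposition is:
Bags: B1 = {1, 2, 6}  B2 = {0, 2, 6}  B3 = {0, 2, 5}  B4 = {0, 3, 6}  B5 = {2, 4, 6}
Tree: B1–B2, B2–B3, B2–B4, B1–B5

Each bag holds 3 vertices, so the decomposition has width 2, which upper-bounds the treewidth. For the lower bound, the 3 vertices {0, 2, 5} are pairwise adjacent, and any tree decomposition puts a clique entirely inside one bag — forcing width ≥ 2. Therefore the treewidth is 2.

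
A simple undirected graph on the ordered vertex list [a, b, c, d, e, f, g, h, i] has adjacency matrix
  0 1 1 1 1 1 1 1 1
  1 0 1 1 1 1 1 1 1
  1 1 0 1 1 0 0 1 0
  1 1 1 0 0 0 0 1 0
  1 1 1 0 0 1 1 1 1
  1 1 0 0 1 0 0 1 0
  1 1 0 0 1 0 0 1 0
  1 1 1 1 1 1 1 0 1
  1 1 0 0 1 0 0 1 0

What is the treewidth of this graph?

4

A width-4 tree decomposition is:
Bags: B1 = {a, b, e, g, h}  B2 = {a, b, c, e, h}  B3 = {a, b, c, d, h}  B4 = {a, b, e, h, i}  B5 = {a, b, e, f, h}
Tree: B1–B2, B2–B3, B1–B4, B2–B5
The largest bag has 5 vertices, giving width 4; this decomposition certifies tw(G) ≤ 4. For the lower bound, the 5 vertices {a, b, c, d, h} are pairwise adjacent, and any tree decomposition puts a clique entirely inside one bag — forcing width ≥ 4. The upper and lower bounds meet at 4, so that is the treewidth.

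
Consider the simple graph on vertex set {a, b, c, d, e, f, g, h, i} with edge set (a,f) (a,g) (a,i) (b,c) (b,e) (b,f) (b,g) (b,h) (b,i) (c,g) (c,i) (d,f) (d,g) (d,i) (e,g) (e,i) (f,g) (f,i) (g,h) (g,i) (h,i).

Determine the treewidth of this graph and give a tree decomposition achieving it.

Treewidth 3.
Bags: B1 = {b, f, g, i}  B2 = {b, e, g, i}  B3 = {d, f, g, i}  B4 = {a, f, g, i}  B5 = {b, c, g, i}  B6 = {b, g, h, i}
Tree: B1–B2, B1–B3, B1–B4, B2–B5, B5–B6

The largest bag has 4 vertices, giving width 3; this decomposition certifies tw(G) ≤ 3. On the other hand G contains the 4-clique {d, f, g, i}. A clique must lie in a single bag of any decomposition, so no decomposition can have width below 3. Therefore the treewidth is 3.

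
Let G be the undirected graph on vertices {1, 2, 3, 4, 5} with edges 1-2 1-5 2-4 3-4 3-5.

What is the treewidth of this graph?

2

A width-2 tree decomposition is:
Bags: B1 = {3, 4, 5}  B2 = {2, 4, 5}  B3 = {1, 2, 5}
Tree: B1–B2, B2–B3
Every bag has size at most 3, so the width is 3 − 1 = 2 and tw(G) ≤ 2. Since 5–3–4–2–1–5 is a cycle in G, G is not acyclic. Forests are exactly the graphs of treewidth ≤ 1, so tw(G) ≥ 2. Therefore the treewidth is 2.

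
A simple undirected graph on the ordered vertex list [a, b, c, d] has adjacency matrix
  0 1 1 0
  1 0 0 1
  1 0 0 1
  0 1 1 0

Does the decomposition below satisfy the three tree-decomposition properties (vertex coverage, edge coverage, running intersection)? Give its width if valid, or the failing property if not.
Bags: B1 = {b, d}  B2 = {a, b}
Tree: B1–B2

No — vertex c appears in no bag.

A tree decomposition must satisfy three properties: every vertex lies in some bag; for every edge, both endpoints lie together in some bag; and for every vertex, the bags containing it form a connected subtree. Here vertex c appears in no bag, so the decomposition is invalid.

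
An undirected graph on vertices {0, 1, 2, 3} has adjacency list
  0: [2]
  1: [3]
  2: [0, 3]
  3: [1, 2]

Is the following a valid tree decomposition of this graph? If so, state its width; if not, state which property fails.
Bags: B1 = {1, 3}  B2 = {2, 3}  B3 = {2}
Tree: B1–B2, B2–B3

A tree decomposition must satisfy three properties: every vertex lies in some bag; for every edge, both endpoints lie together in some bag; and for every vertex, the bags containing it form a connected subtree. Here vertex 0 appears in no bag, so the decomposition is invalid.

No — vertex 0 appears in no bag.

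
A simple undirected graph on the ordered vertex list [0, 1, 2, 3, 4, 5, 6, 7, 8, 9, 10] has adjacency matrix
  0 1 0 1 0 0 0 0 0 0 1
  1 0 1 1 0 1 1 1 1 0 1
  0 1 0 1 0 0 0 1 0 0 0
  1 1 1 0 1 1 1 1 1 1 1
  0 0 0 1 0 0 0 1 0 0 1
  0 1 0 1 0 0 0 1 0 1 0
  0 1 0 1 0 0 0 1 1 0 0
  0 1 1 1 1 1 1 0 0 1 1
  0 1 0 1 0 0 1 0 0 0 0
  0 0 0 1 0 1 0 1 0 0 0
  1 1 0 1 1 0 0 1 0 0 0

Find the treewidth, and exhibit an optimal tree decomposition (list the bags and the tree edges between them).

Treewidth 3.
One optimal decomposition is:
Bags: B1 = {1, 2, 3, 7}  B2 = {1, 3, 5, 7}  B3 = {1, 3, 6, 7}  B4 = {1, 3, 6, 8}  B5 = {3, 5, 7, 9}  B6 = {1, 3, 7, 10}  B7 = {0, 1, 3, 10}  B8 = {3, 4, 7, 10}
Tree: B1–B2, B1–B3, B3–B4, B2–B5, B1–B6, B6–B7, B6–B8

Each bag holds 4 vertices, so the decomposition has width 3, which upper-bounds the treewidth. For the lower bound, the 4 vertices {0, 1, 3, 10} are pairwise adjacent, and any tree decomposition puts a clique entirely inside one bag — forcing width ≥ 3. Combining the bounds, tw(G) = 3.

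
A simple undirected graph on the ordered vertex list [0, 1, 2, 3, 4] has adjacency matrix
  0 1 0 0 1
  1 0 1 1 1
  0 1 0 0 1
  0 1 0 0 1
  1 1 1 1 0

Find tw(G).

2

A width-2 tree decomposition is:
Bags: B1 = {1, 3, 4}  B2 = {0, 1, 4}  B3 = {1, 2, 4}
Tree: B1–B2, B2–B3
The largest bag has 3 vertices, giving width 2; this decomposition certifies tw(G) ≤ 2. On the other hand G contains the 3-clique {0, 1, 4}. A clique must lie in a single bag of any decomposition, so no decomposition can have width below 2. Therefore the treewidth is 2.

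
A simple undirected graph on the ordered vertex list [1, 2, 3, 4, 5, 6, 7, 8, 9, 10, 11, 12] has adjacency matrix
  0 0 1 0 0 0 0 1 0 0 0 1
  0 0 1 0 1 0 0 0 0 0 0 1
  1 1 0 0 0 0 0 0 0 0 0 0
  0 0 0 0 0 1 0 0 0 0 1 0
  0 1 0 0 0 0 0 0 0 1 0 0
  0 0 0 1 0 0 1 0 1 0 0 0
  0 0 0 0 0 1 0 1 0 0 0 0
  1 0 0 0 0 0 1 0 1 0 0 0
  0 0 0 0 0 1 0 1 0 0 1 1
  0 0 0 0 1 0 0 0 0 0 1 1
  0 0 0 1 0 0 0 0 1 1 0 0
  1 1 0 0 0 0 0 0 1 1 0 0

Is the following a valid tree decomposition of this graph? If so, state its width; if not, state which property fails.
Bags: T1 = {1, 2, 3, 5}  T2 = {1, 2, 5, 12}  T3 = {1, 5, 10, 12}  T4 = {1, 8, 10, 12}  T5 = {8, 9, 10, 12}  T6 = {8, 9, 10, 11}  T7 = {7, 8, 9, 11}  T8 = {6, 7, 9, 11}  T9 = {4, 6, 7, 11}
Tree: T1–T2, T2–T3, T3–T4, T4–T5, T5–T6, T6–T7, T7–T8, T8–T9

Yes; width 3.

Every vertex of G appears in some bag (union = {1, 2, 3, 4, 5, 6, 7, 8, 9, 10, 11, 12}); every edge is covered by a bag; and for each vertex v the set of bags containing v is connected in the bag tree. The decomposition is therefore valid. The largest bag has 4 vertices, so the width is 3.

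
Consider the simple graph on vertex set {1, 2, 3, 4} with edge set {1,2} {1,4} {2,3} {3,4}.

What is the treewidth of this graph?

A width-2 tree decomposition is:
Bags: B1 = {2, 3, 4}  B2 = {1, 2, 4}
Tree: B1–B2
Every bag has size at most 3, so the width is 3 − 1 = 2 and tw(G) ≤ 2. For the lower bound, G contains the cycle 4–3–2–1–4, so G is not a forest; only forests have treewidth ≤ 1, hence tw(G) ≥ 2. Therefore the treewidth is 2.

2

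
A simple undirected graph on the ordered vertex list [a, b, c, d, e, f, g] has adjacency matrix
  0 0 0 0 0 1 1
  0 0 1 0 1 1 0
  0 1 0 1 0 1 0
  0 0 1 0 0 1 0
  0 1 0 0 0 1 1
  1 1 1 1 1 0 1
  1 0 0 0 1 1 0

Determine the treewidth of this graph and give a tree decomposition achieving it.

Every bag has size at most 3, so the width is 3 − 1 = 2 and tw(G) ≤ 2. For the lower bound, the 3 vertices {c, d, f} are pairwise adjacent, and any tree decomposition puts a clique entirely inside one bag — forcing width ≥ 2. The upper and lower bounds meet at 2, so that is the treewidth.

Treewidth 2.
One optimal decomposition is:
Bags: B1 = {b, c, f}  B2 = {b, e, f}  B3 = {e, f, g}  B4 = {c, d, f}  B5 = {a, f, g}
Tree: B1–B2, B2–B3, B1–B4, B3–B5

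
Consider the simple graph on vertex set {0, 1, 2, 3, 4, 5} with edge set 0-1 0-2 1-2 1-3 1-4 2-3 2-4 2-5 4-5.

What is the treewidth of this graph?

2

A width-2 tree decomposition is:
Bags: B1 = {1, 2, 4}  B2 = {2, 4, 5}  B3 = {1, 2, 3}  B4 = {0, 1, 2}
Tree: B1–B2, B1–B3, B1–B4
Each bag holds 3 vertices, so the decomposition has width 2, which upper-bounds the treewidth. On the other hand G contains the 3-clique {0, 1, 2}. A clique must lie in a single bag of any decomposition, so no decomposition can have width below 2. Combining the bounds, tw(G) = 2.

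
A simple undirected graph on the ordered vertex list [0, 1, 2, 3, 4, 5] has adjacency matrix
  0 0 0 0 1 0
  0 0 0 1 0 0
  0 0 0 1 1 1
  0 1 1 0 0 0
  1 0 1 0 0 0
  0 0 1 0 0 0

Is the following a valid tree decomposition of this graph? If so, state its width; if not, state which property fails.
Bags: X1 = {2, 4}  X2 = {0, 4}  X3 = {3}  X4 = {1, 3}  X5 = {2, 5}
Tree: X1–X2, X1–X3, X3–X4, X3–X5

A tree decomposition must satisfy three properties: every vertex lies in some bag; for every edge, both endpoints lie together in some bag; and for every vertex, the bags containing it form a connected subtree. Here edge (2,3) lies in no bag, so the decomposition is invalid.

No — edge (2,3) lies in no bag.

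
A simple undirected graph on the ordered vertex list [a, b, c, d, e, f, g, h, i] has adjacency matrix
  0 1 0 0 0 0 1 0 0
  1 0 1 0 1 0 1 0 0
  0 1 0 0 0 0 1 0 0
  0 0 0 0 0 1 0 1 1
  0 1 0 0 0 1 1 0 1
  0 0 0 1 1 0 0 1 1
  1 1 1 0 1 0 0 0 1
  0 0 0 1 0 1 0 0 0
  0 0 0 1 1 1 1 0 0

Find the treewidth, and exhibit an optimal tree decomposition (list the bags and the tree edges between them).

Treewidth 2.
One optimal decomposition is:
Bags: B1 = {e, g, i}  B2 = {e, f, i}  B3 = {d, f, i}  B4 = {b, e, g}  B5 = {b, c, g}  B6 = {a, b, g}  B7 = {d, f, h}
Tree: B1–B2, B2–B3, B1–B4, B4–B5, B5–B6, B3–B7

Each bag holds 3 vertices, so the decomposition has width 2, which upper-bounds the treewidth. For the lower bound, the 3 vertices {d, f, h} are pairwise adjacent, and any tree decomposition puts a clique entirely inside one bag — forcing width ≥ 2. Combining the bounds, tw(G) = 2.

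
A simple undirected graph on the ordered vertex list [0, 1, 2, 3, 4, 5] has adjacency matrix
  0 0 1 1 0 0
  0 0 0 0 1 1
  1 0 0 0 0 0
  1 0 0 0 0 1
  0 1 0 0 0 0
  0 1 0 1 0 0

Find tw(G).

1

A width-1 tree decomposition is:
Bags: B1 = {0, 2}  B2 = {0, 3}  B3 = {3, 5}  B4 = {1, 5}  B5 = {1, 4}
Tree: B1–B2, B2–B3, B3–B4, B4–B5
Every bag has size at most 2, so the width is 2 − 1 = 1 and tw(G) ≤ 1. G has an edge, so its treewidth is at least 1. Combining the bounds, tw(G) = 1.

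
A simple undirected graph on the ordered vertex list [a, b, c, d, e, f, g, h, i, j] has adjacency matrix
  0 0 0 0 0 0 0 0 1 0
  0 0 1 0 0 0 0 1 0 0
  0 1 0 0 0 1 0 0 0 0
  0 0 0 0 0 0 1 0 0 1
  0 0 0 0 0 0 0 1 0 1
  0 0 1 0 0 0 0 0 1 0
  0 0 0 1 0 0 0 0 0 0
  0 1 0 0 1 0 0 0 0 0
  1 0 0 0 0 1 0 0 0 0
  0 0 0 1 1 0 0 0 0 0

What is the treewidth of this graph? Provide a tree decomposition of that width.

Treewidth 1.
One optimal decomposition is:
Bags: B1 = {a, i}  B2 = {f, i}  B3 = {c, f}  B4 = {b, c}  B5 = {b, h}  B6 = {e, h}  B7 = {e, j}  B8 = {d, j}  B9 = {d, g}
Tree: B1–B2, B2–B3, B3–B4, B4–B5, B5–B6, B6–B7, B7–B8, B8–B9

Each bag holds 2 vertices, so the decomposition has width 1, which upper-bounds the treewidth. Any graph with an edge has treewidth ≥ 1, and G has the edge a–i. Therefore the treewidth is 1.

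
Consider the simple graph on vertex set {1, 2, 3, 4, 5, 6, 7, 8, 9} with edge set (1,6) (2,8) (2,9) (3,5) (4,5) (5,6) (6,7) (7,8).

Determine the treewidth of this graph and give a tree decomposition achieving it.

The largest bag has 2 vertices, giving width 1; this decomposition certifies tw(G) ≤ 1. Any graph with an edge has treewidth ≥ 1, and G has the edge 5–3. Therefore the treewidth is 1.

Treewidth 1.
One such decomposition:
Bags: B1 = {3, 5}  B2 = {5, 6}  B3 = {1, 6}  B4 = {4, 5}  B5 = {6, 7}  B6 = {7, 8}  B7 = {2, 8}  B8 = {2, 9}
Tree: B1–B2, B2–B3, B1–B4, B3–B5, B5–B6, B6–B7, B7–B8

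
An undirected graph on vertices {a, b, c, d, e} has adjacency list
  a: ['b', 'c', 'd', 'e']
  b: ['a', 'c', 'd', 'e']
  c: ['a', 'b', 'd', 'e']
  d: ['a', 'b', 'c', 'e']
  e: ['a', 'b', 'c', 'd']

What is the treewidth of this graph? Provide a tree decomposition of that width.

A single bag containing all 5 vertices is trivially a valid decomposition of width 4. On the other hand G contains the 5-clique {a, b, c, d, e}. A clique must lie in a single bag of any decomposition, so no decomposition can have width below 4. Combining the bounds, tw(G) = 4.

Treewidth 4.
Bags: B1 = {a, b, c, d, e}
Tree: (single bag)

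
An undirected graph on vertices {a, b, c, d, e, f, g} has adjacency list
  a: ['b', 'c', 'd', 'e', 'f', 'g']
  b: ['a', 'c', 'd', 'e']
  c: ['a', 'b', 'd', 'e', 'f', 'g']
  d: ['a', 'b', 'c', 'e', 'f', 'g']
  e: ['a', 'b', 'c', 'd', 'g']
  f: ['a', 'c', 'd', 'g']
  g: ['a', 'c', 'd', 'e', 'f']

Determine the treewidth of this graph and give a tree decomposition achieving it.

Each bag holds 5 vertices, so the decomposition has width 4, which upper-bounds the treewidth. Conversely, {a, c, d, e, g} is a clique of size 5, and the vertices of any clique must share a bag in every tree decomposition; so some bag has ≥ 5 vertices and tw(G) ≥ 4. Therefore the treewidth is 4.

Treewidth 4.
Bags: B1 = {a, c, d, e, g}  B2 = {a, b, c, d, e}  B3 = {a, c, d, f, g}
Tree: B1–B2, B1–B3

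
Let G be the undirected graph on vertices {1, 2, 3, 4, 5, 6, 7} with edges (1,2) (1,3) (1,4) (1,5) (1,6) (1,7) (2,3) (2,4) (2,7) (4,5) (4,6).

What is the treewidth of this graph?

A width-2 tree decomposition is:
Bags: B1 = {1, 2, 7}  B2 = {1, 2, 3}  B3 = {1, 2, 4}  B4 = {1, 4, 5}  B5 = {1, 4, 6}
Tree: B1–B2, B2–B3, B3–B4, B4–B5
Every bag has size at most 3, so the width is 3 − 1 = 2 and tw(G) ≤ 2. On the other hand G contains the 3-clique {1, 2, 3}. A clique must lie in a single bag of any decomposition, so no decomposition can have width below 2. Hence tw(G) = 2 exactly.

2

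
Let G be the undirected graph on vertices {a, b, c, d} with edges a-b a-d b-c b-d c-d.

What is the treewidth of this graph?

2

A width-2 tree decomposition is:
Bags: B1 = {a, b, d}  B2 = {b, c, d}
Tree: B1–B2
The largest bag has 3 vertices, giving width 2; this decomposition certifies tw(G) ≤ 2. Conversely, {b, c, d} is a clique of size 3, and the vertices of any clique must share a bag in every tree decomposition; so some bag has ≥ 3 vertices and tw(G) ≥ 2. The upper and lower bounds meet at 2, so that is the treewidth.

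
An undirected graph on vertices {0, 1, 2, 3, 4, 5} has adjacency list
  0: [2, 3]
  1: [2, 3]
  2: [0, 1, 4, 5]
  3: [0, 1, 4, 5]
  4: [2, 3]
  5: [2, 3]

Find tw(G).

A width-2 tree decomposition is:
Bags: B1 = {2, 3, 5}  B2 = {0, 2, 3}  B3 = {1, 2, 3}  B4 = {2, 3, 4}
Tree: B1–B2, B2–B3, B3–B4
Every bag has size at most 3, so the width is 3 − 1 = 2 and tw(G) ≤ 2. Since 3–5–2–0–3 is a cycle in G, G is not acyclic. Forests are exactly the graphs of treewidth ≤ 1, so tw(G) ≥ 2. Hence tw(G) = 2 exactly.

2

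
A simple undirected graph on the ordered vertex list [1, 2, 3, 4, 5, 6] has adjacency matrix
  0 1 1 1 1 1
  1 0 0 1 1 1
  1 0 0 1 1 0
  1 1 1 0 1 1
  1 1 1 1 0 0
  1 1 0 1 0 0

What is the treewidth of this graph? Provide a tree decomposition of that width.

Treewidth 3.
One such decomposition:
Bags: B1 = {1, 2, 4, 5}  B2 = {1, 2, 4, 6}  B3 = {1, 3, 4, 5}
Tree: B1–B2, B1–B3

Each bag holds 4 vertices, so the decomposition has width 3, which upper-bounds the treewidth. On the other hand G contains the 4-clique {1, 2, 4, 5}. A clique must lie in a single bag of any decomposition, so no decomposition can have width below 3. The upper and lower bounds meet at 3, so that is the treewidth.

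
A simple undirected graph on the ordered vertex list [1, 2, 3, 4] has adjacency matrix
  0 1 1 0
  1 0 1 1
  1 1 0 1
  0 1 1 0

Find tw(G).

2

A width-2 tree decomposition is:
Bags: B1 = {2, 3, 4}  B2 = {1, 2, 3}
Tree: B1–B2
Every bag has size at most 3, so the width is 3 − 1 = 2 and tw(G) ≤ 2. For the lower bound, the 3 vertices {1, 2, 3} are pairwise adjacent, and any tree decomposition puts a clique entirely inside one bag — forcing width ≥ 2. Combining the bounds, tw(G) = 2.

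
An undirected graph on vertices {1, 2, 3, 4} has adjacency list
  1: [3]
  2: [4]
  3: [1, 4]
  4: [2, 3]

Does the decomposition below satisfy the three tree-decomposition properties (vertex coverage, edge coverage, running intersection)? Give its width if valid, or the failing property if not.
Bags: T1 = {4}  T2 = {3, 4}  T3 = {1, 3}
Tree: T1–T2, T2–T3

A tree decomposition must satisfy three properties: every vertex lies in some bag; for every edge, both endpoints lie together in some bag; and for every vertex, the bags containing it form a connected subtree. Here vertex 2 appears in no bag, so the decomposition is invalid.

No — vertex 2 appears in no bag.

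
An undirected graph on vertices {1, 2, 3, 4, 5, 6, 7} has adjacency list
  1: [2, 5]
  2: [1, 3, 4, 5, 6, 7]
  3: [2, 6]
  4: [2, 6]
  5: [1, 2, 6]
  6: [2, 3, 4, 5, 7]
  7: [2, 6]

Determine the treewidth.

2

A width-2 tree decomposition is:
Bags: B1 = {2, 4, 6}  B2 = {2, 6, 7}  B3 = {2, 5, 6}  B4 = {1, 2, 5}  B5 = {2, 3, 6}
Tree: B1–B2, B2–B3, B3–B4, B2–B5
The largest bag has 3 vertices, giving width 2; this decomposition certifies tw(G) ≤ 2. On the other hand G contains the 3-clique {1, 2, 5}. A clique must lie in a single bag of any decomposition, so no decomposition can have width below 2. Therefore the treewidth is 2.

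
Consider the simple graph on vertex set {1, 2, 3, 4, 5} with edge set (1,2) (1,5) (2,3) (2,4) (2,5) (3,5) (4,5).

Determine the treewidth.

2

A width-2 tree decomposition is:
Bags: B1 = {2, 4, 5}  B2 = {1, 2, 5}  B3 = {2, 3, 5}
Tree: B1–B2, B2–B3
The largest bag has 3 vertices, giving width 2; this decomposition certifies tw(G) ≤ 2. For the lower bound, the 3 vertices {1, 2, 5} are pairwise adjacent, and any tree decomposition puts a clique entirely inside one bag — forcing width ≥ 2. The upper and lower bounds meet at 2, so that is the treewidth.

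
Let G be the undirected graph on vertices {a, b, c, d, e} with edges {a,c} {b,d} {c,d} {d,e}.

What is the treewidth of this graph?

1

A width-1 tree decomposition is:
Bags: B1 = {b, d}  B2 = {c, d}  B3 = {a, c}  B4 = {d, e}
Tree: B1–B2, B2–B3, B2–B4
The largest bag has 2 vertices, giving width 1; this decomposition certifies tw(G) ≤ 1. Since G has at least one edge (e.g. b–d), it is not an edgeless graph, so tw(G) ≥ 1. Combining the bounds, tw(G) = 1.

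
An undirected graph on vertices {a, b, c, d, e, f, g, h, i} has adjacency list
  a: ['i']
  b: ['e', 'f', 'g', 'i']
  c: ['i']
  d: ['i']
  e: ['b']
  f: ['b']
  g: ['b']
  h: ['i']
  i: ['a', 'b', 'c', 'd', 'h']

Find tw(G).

1

A width-1 tree decomposition is:
Bags: B1 = {h, i}  B2 = {b, i}  B3 = {d, i}  B4 = {b, f}  B5 = {a, i}  B6 = {c, i}  B7 = {b, e}  B8 = {b, g}
Tree: B1–B2, B1–B3, B2–B4, B3–B5, B5–B6, B2–B7, B7–B8
The largest bag has 2 vertices, giving width 1; this decomposition certifies tw(G) ≤ 1. Since G has at least one edge (e.g. i–h), it is not an edgeless graph, so tw(G) ≥ 1. Therefore the treewidth is 1.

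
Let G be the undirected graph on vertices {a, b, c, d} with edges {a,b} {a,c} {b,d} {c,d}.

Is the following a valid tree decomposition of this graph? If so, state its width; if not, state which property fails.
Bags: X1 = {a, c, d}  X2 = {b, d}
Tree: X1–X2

A tree decomposition must satisfy three properties: every vertex lies in some bag; for every edge, both endpoints lie together in some bag; and for every vertex, the bags containing it form a connected subtree. Here edge (a,b) lies in no bag, so the decomposition is invalid.

No — edge (a,b) lies in no bag.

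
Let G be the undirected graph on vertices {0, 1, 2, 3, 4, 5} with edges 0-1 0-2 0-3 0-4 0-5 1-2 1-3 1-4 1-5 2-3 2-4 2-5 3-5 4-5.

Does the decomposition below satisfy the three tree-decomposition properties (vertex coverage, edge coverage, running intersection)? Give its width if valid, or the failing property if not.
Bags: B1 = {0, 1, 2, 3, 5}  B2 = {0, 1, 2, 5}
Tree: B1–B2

No — vertex 4 appears in no bag.

A tree decomposition must satisfy three properties: every vertex lies in some bag; for every edge, both endpoints lie together in some bag; and for every vertex, the bags containing it form a connected subtree. Here vertex 4 appears in no bag, so the decomposition is invalid.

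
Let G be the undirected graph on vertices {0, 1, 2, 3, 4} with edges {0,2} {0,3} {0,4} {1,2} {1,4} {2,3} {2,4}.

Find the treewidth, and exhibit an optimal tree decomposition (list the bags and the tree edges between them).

Treewidth 2.
One such decomposition:
Bags: B1 = {0, 2, 3}  B2 = {0, 2, 4}  B3 = {1, 2, 4}
Tree: B1–B2, B2–B3

Every bag has size at most 3, so the width is 3 − 1 = 2 and tw(G) ≤ 2. For the lower bound, the 3 vertices {0, 2, 3} are pairwise adjacent, and any tree decomposition puts a clique entirely inside one bag — forcing width ≥ 2. Hence tw(G) = 2 exactly.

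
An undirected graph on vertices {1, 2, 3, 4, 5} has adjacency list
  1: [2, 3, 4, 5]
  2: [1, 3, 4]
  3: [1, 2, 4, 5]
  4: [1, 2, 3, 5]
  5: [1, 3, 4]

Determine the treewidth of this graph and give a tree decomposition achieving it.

Each bag holds 4 vertices, so the decomposition has width 3, which upper-bounds the treewidth. On the other hand G contains the 4-clique {1, 2, 3, 4}. A clique must lie in a single bag of any decomposition, so no decomposition can have width below 3. Therefore the treewidth is 3.

Treewidth 3.
Bags: B1 = {1, 3, 4, 5}  B2 = {1, 2, 3, 4}
Tree: B1–B2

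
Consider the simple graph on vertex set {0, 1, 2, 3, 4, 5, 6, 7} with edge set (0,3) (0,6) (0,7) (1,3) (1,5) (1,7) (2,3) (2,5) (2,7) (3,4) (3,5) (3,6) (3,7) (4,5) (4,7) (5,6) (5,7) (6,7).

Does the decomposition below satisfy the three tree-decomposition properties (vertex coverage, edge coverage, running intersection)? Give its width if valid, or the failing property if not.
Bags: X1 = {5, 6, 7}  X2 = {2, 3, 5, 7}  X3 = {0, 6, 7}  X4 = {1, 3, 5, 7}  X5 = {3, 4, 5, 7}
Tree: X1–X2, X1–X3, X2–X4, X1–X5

A tree decomposition must satisfy three properties: every vertex lies in some bag; for every edge, both endpoints lie together in some bag; and for every vertex, the bags containing it form a connected subtree. Here edge (3,6) lies in no bag, so the decomposition is invalid.

No — edge (3,6) lies in no bag.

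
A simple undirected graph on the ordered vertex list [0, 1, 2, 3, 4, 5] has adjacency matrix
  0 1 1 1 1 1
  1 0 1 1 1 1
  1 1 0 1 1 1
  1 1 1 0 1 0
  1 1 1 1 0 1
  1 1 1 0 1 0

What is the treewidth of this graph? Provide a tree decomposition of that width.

The largest bag has 5 vertices, giving width 4; this decomposition certifies tw(G) ≤ 4. Conversely, {0, 1, 2, 3, 4} is a clique of size 5, and the vertices of any clique must share a bag in every tree decomposition; so some bag has ≥ 5 vertices and tw(G) ≥ 4. Hence tw(G) = 4 exactly.

Treewidth 4.
One optimal decomposition is:
Bags: B1 = {0, 1, 2, 4, 5}  B2 = {0, 1, 2, 3, 4}
Tree: B1–B2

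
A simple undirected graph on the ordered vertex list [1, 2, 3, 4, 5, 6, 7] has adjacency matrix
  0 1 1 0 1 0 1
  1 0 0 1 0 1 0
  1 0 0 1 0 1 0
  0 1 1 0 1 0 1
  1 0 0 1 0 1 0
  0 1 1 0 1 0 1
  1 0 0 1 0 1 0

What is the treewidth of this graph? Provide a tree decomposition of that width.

Treewidth 3.
Bags: B1 = {1, 3, 4, 6}  B2 = {1, 2, 4, 6}  B3 = {1, 4, 6, 7}  B4 = {1, 4, 5, 6}
Tree: B1–B2, B2–B3, B3–B4

Every bag has size at most 4, so the width is 4 − 1 = 3 and tw(G) ≤ 3. For the lower bound: the 4 vertex sets {1,3}, {2,6}, {4}, {7} are disjoint, each induces a connected subgraph, and every pair is joined by at least one edge of G. Contracting each set to a single vertex therefore yields K_{4} as a minor, and since treewidth is minor-monotone, tw(G) ≥ tw(K_{4}) = 3. Combining the bounds, tw(G) = 3.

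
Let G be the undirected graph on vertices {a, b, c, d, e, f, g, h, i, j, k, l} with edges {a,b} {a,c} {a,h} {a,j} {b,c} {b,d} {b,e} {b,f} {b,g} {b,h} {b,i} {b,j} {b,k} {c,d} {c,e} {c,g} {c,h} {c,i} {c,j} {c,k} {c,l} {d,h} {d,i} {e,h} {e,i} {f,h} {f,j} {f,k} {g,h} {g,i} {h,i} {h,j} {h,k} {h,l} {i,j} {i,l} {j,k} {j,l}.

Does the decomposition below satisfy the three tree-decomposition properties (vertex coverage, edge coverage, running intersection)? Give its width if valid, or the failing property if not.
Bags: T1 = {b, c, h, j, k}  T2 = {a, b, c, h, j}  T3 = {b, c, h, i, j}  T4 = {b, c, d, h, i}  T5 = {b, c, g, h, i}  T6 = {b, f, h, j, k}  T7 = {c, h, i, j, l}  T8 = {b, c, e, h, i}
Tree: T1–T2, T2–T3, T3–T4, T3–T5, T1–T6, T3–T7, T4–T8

Yes; width 4.

Checking the three conditions: (i) the bags cover all of {a, b, c, d, e, f, g, h, i, j, k, l}; (ii) for each edge, some bag contains both endpoints; (iii) the bags containing any fixed vertex form a subtree. All hold, so the decomposition is valid with width 5 − 1 = 4.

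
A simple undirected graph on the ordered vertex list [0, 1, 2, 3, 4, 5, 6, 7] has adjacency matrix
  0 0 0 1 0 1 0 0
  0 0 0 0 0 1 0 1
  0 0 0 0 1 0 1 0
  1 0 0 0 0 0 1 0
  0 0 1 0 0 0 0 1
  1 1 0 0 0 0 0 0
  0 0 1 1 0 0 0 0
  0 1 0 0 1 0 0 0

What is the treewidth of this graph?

A width-2 tree decomposition is:
Bags: B1 = {1, 4, 7}  B2 = {1, 2, 4}  B3 = {1, 2, 6}  B4 = {1, 3, 6}  B5 = {0, 1, 3}  B6 = {0, 1, 5}
Tree: B1–B2, B2–B3, B3–B4, B4–B5, B5–B6
Each bag holds 3 vertices, so the decomposition has width 2, which upper-bounds the treewidth. Since 1–7–4–2–6–3–0–5–1 is a cycle in G, G is not acyclic. Forests are exactly the graphs of treewidth ≤ 1, so tw(G) ≥ 2. Therefore the treewidth is 2.

2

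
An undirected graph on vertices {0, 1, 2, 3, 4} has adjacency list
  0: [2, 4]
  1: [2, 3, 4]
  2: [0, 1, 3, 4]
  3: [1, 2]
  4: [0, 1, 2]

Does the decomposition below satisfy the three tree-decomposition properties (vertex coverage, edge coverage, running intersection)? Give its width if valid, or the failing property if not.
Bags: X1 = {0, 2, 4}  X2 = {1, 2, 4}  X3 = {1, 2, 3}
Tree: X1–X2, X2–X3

Yes; width 2.

Vertex coverage: the bags together contain {0, 1, 2, 3, 4}, the full vertex set. Edge coverage: each edge of G has both endpoints in at least one bag. Running intersection: for every vertex, the bags containing it form a connected subtree. All three properties hold, so this is a valid tree decomposition of width max|bag| − 1 = 2, and hence tw(G) ≤ 2.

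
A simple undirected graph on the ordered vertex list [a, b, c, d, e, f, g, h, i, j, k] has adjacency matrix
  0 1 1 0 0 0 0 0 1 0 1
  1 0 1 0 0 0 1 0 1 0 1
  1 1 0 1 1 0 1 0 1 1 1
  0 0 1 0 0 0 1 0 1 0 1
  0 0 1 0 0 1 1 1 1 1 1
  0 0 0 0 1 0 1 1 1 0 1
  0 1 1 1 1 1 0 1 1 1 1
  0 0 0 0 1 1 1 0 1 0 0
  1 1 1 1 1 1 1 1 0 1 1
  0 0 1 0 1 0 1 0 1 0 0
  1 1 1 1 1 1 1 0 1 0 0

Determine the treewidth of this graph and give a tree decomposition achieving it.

Every bag has size at most 5, so the width is 5 − 1 = 4 and tw(G) ≤ 4. Conversely, {c, e, g, i, j} is a clique of size 5, and the vertices of any clique must share a bag in every tree decomposition; so some bag has ≥ 5 vertices and tw(G) ≥ 4. The upper and lower bounds meet at 4, so that is the treewidth.

Treewidth 4.
Bags: B1 = {c, e, g, i, k}  B2 = {c, d, g, i, k}  B3 = {b, c, g, i, k}  B4 = {e, f, g, i, k}  B5 = {e, f, g, h, i}  B6 = {c, e, g, i, j}  B7 = {a, b, c, i, k}
Tree: B1–B2, B2–B3, B1–B4, B4–B5, B1–B6, B3–B7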